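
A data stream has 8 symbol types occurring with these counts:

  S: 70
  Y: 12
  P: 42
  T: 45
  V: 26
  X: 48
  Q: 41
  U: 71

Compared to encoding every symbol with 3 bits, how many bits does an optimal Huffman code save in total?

33

Fixed-length: 3 bits × 355 symbols = 1065 bits.
Huffman merges:
Y(12) + V(26) → 38
38 + Q(41) → 79
P(42) + T(45) → 87
X(48) + S(70) → 118
U(71) + 79 → 150
87 + 118 → 205
150 + 205 → 355
Huffman total = 38 + 79 + 87 + 118 + 150 + 205 + 355 = 1032 bits.
Saving = 1065 − 1032 = 33 bits.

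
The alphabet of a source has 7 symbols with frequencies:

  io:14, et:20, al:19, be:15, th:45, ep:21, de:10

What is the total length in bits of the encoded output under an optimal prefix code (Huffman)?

387

Merge the two smallest weights repeatedly:
merge de(10) and io(14): 24
merge be(15) and al(19): 34
merge et(20) and ep(21): 41
merge 24 and 34: 58
merge 41 and th(45): 86
merge 58 and 86: 144
The encoded length is the sum of every internal node's weight: 24 + 34 + 41 + 58 + 86 + 144 = 387 bits.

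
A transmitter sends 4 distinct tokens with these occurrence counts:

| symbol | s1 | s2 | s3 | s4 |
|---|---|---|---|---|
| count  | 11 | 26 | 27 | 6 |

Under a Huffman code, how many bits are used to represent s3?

1

Repeatedly merge the two smallest:
s4(6) + s1(11) → 17
17 + s2(26) → 43
s3(27) + 43 → 70
s3 is merged only at the final step, so code length = 1.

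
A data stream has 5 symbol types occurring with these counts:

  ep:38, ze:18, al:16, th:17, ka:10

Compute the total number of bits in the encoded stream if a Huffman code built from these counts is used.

Merge the two smallest weights repeatedly:
ka(10) + al(16) → 26
th(17) + ze(18) → 35
26 + 35 → 61
ep(38) + 61 → 99
The encoded length is the sum of every internal node's weight: 26 + 35 + 61 + 99 = 221 bits.

221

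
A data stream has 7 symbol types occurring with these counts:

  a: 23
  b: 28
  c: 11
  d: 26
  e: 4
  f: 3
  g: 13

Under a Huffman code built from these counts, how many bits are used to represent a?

Repeatedly merge the two smallest:
merge f(3) and e(4): 7
merge 7 and c(11): 18
merge g(13) and 18: 31
merge a(23) and d(26): 49
merge b(28) and 31: 59
merge 49 and 59: 108
The subtree containing a is merged 2 times, so code length = 2.

2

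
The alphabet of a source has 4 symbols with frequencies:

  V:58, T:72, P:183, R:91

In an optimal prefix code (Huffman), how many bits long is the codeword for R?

2

Huffman merges, smallest pair first:
merge V(58) and T(72): 130
merge R(91) and 130: 221
merge P(183) and 221: 404
R's leaf is at depth 2, giving a 2-bit codeword.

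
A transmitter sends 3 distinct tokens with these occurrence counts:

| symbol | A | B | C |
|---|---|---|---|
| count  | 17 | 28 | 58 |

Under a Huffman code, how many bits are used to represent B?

2

Repeatedly merge the two smallest:
A(17) + B(28) → 45
45 + C(58) → 103
The subtree containing B is merged 2 times, so code length = 2.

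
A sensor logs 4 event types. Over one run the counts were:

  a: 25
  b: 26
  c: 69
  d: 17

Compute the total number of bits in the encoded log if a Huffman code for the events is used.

247

Merge the two smallest weights repeatedly:
combine d(17), a(25) → 42
combine b(26), 42 → 68
combine 68, c(69) → 137
Total encoded bits = sum of merged weights = 42 + 68 + 137 = 247.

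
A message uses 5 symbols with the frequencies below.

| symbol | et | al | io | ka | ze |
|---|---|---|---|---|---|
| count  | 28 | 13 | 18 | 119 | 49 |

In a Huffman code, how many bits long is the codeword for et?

Huffman merges, smallest pair first:
al(13) + io(18) → 31
et(28) + 31 → 59
ze(49) + 59 → 108
108 + ka(119) → 227
et sits 3 levels below the root, so its codeword is 3 bits.

3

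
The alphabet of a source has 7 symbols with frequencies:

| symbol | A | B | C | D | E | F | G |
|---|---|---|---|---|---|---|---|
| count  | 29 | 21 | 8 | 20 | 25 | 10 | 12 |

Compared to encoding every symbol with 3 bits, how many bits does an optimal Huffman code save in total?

36

Fixed-length: 3 bits × 125 symbols = 375 bits.
Huffman merges:
merge C(8) and F(10): 18
merge G(12) and 18: 30
merge D(20) and B(21): 41
merge E(25) and A(29): 54
merge 30 and 41: 71
merge 54 and 71: 125
Huffman total = 18 + 30 + 41 + 54 + 71 + 125 = 339 bits.
Saving = 375 − 339 = 36 bits.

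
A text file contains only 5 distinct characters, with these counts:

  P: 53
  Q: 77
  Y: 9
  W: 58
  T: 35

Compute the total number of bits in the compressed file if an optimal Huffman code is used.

508

Build the Huffman tree bottom-up:
merge Y(9) and T(35): 44
merge 44 and P(53): 97
merge W(58) and Q(77): 135
merge 97 and 135: 232
The encoded length is the sum of every internal node's weight: 44 + 97 + 135 + 232 = 508 bits.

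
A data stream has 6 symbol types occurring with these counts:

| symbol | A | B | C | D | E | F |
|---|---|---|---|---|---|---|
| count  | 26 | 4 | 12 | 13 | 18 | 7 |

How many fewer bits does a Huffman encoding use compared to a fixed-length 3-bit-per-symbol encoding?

46

Fixed-length: 3 bits × 80 symbols = 240 bits.
Huffman merges:
combine B(4), F(7) → 11
combine 11, C(12) → 23
combine D(13), E(18) → 31
combine 23, A(26) → 49
combine 31, 49 → 80
Huffman total = 11 + 23 + 31 + 49 + 80 = 194 bits.
Saving = 240 − 194 = 46 bits.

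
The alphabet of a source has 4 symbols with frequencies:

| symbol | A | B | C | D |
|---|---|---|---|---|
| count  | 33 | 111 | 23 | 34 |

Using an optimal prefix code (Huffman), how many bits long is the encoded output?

Build the Huffman tree bottom-up:
merge C(23) and A(33): 56
merge D(34) and 56: 90
merge 90 and B(111): 201
Total encoded bits = sum of merged weights = 56 + 90 + 201 = 347.

347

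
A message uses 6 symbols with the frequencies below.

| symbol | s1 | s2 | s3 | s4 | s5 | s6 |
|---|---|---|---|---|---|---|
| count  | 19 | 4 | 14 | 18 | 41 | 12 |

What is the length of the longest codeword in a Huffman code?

4

Merge the two lowest-weight nodes at each step:
combine s2(4), s6(12) → 16
combine s3(14), 16 → 30
combine s4(18), s1(19) → 37
combine 30, 37 → 67
combine s5(41), 67 → 108
The first pair merged (s2, s6) ends up deepest, at depth 4.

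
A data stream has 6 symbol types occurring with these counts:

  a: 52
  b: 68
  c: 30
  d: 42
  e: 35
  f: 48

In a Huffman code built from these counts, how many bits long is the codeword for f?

3

Repeatedly merge the two smallest:
merge c(30) and e(35): 65
merge d(42) and f(48): 90
merge a(52) and 65: 117
merge b(68) and 90: 158
merge 117 and 158: 275
The subtree containing f is merged 3 times, so code length = 3.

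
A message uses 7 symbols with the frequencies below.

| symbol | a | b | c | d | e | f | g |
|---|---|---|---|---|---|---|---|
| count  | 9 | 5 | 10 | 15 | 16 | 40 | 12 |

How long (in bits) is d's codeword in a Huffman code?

Build the tree from the bottom:
b(5) + a(9) → 14
c(10) + g(12) → 22
14 + d(15) → 29
e(16) + 22 → 38
29 + 38 → 67
f(40) + 67 → 107
The subtree containing d is merged 3 times, so code length = 3.

3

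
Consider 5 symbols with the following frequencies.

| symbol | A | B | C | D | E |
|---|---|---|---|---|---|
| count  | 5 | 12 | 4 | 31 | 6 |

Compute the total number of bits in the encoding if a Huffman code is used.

109

Merge the two smallest weights repeatedly:
combine C(4), A(5) → 9
combine E(6), 9 → 15
combine B(12), 15 → 27
combine 27, D(31) → 58
Each symbol's bit-cost is frequency × depth; summing gives 109 bits (equivalently 9 + 15 + 27 + 58).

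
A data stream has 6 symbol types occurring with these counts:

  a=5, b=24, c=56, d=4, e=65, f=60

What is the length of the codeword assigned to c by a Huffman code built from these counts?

Huffman merges, smallest pair first:
combine d(4), a(5) → 9
combine 9, b(24) → 33
combine 33, c(56) → 89
combine f(60), e(65) → 125
combine 89, 125 → 214
c sits 2 levels below the root, so its codeword is 2 bits.

2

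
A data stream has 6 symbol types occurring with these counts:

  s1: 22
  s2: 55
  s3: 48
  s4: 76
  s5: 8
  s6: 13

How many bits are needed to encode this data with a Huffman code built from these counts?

508

Greedily combine the two least-frequent nodes:
merge s5(8) and s6(13): 21
merge 21 and s1(22): 43
merge 43 and s3(48): 91
merge s2(55) and s4(76): 131
merge 91 and 131: 222
Each symbol's bit-cost is frequency × depth; summing gives 508 bits (equivalently 21 + 43 + 91 + 131 + 222).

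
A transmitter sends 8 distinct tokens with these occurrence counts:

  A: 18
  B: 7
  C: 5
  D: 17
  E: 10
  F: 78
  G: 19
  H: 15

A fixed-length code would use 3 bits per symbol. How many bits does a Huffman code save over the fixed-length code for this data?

90

Fixed-length: 3 bits × 169 symbols = 507 bits.
Huffman merges:
combine C(5), B(7) → 12
combine E(10), 12 → 22
combine H(15), D(17) → 32
combine A(18), G(19) → 37
combine 22, 32 → 54
combine 37, 54 → 91
combine F(78), 91 → 169
Huffman total = 12 + 22 + 32 + 37 + 54 + 91 + 169 = 417 bits.
Saving = 507 − 417 = 90 bits.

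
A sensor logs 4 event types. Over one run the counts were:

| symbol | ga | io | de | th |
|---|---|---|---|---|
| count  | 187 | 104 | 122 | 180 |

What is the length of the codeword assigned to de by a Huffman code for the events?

Build the tree from the bottom:
merge io(104) and de(122): 226
merge th(180) and ga(187): 367
merge 226 and 367: 593
de's leaf is at depth 2, giving a 2-bit codeword.

2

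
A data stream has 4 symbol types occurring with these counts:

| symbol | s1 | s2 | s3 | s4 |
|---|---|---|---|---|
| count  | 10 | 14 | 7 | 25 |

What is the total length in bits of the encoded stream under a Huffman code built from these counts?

104

Build the Huffman tree bottom-up:
combine s3(7), s1(10) → 17
combine s2(14), 17 → 31
combine s4(25), 31 → 56
The encoded length is the sum of every internal node's weight: 17 + 31 + 56 = 104 bits.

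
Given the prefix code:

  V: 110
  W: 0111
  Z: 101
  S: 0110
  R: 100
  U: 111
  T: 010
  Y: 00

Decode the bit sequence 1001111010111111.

Read left to right; each codeword is recognised as soon as it completes (prefix code):
  100→R | 111→U | 101→Z | 0111→W | 111→U
Decoded message: RUZWU

RUZWU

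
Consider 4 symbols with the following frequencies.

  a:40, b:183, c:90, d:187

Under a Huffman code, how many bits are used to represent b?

Repeatedly merge the two smallest:
merge a(40) and c(90): 130
merge 130 and b(183): 313
merge d(187) and 313: 500
b's leaf is at depth 2, giving a 2-bit codeword.

2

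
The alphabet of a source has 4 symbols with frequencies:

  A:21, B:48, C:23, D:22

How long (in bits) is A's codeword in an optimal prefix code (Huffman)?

Repeatedly merge the two smallest:
combine A(21), D(22) → 43
combine C(23), 43 → 66
combine B(48), 66 → 114
A sits 3 levels below the root, so its codeword is 3 bits.

3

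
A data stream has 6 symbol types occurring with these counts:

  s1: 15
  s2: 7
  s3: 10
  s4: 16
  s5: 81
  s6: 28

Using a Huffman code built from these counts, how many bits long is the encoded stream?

Merge the two smallest weights repeatedly:
s2(7) + s3(10) → 17
s1(15) + s4(16) → 31
17 + s6(28) → 45
31 + 45 → 76
76 + s5(81) → 157
Total encoded bits = sum of merged weights = 17 + 31 + 45 + 76 + 157 = 326.

326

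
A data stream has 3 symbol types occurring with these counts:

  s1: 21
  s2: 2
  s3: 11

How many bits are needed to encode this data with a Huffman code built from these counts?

Greedily combine the two least-frequent nodes:
merge s2(2) and s3(11): 13
merge 13 and s1(21): 34
The encoded length is the sum of every internal node's weight: 13 + 34 = 47 bits.

47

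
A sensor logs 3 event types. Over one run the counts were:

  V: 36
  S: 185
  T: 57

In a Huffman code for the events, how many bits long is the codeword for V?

Huffman merges, smallest pair first:
combine V(36), T(57) → 93
combine 93, S(185) → 278
The subtree containing V is merged 2 times, so code length = 2.

2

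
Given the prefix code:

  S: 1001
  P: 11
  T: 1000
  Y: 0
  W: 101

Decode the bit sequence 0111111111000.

Read left to right; each codeword is recognised as soon as it completes (prefix code):
  0→Y | 11→P | 11→P | 11→P | 11→P | 1000→T
Decoded message: YPPPPT

YPPPPT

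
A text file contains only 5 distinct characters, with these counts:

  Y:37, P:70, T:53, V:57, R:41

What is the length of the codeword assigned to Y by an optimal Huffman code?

3

Huffman merges, smallest pair first:
Y(37) + R(41) → 78
T(53) + V(57) → 110
P(70) + 78 → 148
110 + 148 → 258
The subtree containing Y is merged 3 times, so code length = 3.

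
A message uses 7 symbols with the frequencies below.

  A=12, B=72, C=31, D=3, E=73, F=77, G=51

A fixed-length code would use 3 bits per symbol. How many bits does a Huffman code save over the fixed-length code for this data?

Fixed-length: 3 bits × 319 symbols = 957 bits.
Huffman merges:
D(3) + A(12) → 15
15 + C(31) → 46
46 + G(51) → 97
B(72) + E(73) → 145
F(77) + 97 → 174
145 + 174 → 319
Huffman total = 15 + 46 + 97 + 145 + 174 + 319 = 796 bits.
Saving = 957 − 796 = 161 bits.

161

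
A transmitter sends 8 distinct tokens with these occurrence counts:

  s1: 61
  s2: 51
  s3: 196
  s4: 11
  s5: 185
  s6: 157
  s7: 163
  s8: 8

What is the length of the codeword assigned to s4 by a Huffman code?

6

Repeatedly merge the two smallest:
combine s8(8), s4(11) → 19
combine 19, s2(51) → 70
combine s1(61), 70 → 131
combine 131, s6(157) → 288
combine s7(163), s5(185) → 348
combine s3(196), 288 → 484
combine 348, 484 → 832
s4 sits 6 levels below the root, so its codeword is 6 bits.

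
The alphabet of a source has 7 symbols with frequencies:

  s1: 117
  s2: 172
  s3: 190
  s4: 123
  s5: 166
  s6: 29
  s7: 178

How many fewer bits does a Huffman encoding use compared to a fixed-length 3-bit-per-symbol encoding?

Fixed-length: 3 bits × 975 symbols = 2925 bits.
Huffman merges:
merge s6(29) and s1(117): 146
merge s4(123) and 146: 269
merge s5(166) and s2(172): 338
merge s7(178) and s3(190): 368
merge 269 and 338: 607
merge 368 and 607: 975
Huffman total = 146 + 269 + 338 + 368 + 607 + 975 = 2703 bits.
Saving = 2925 − 2703 = 222 bits.

222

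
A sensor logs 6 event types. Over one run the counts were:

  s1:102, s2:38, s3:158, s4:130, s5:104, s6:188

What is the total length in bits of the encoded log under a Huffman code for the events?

Greedily combine the two least-frequent nodes:
merge s2(38) and s1(102): 140
merge s5(104) and s4(130): 234
merge 140 and s3(158): 298
merge s6(188) and 234: 422
merge 298 and 422: 720
The encoded length is the sum of every internal node's weight: 140 + 234 + 298 + 422 + 720 = 1814 bits.

1814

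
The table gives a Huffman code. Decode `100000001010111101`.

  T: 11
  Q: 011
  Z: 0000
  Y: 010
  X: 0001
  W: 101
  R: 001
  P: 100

PZYWTW

Read left to right; each codeword is recognised as soon as it completes (prefix code):
  100→P | 0000→Z | 010→Y | 101→W | 11→T | 101→W
Decoded message: PZYWTW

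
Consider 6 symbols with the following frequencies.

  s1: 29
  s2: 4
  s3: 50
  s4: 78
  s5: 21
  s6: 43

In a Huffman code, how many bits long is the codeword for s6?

Repeatedly merge the two smallest:
s2(4) + s5(21) → 25
25 + s1(29) → 54
s6(43) + s3(50) → 93
54 + s4(78) → 132
93 + 132 → 225
The subtree containing s6 is merged 2 times, so code length = 2.

2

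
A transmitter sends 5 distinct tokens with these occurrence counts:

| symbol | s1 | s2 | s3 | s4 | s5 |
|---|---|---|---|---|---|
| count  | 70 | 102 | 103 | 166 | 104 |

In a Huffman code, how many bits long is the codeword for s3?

2

Build the tree from the bottom:
merge s1(70) and s2(102): 172
merge s3(103) and s5(104): 207
merge s4(166) and 172: 338
merge 207 and 338: 545
The subtree containing s3 is merged 2 times, so code length = 2.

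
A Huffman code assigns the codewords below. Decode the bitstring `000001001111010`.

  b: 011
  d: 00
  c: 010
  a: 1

ddcbaac

Read left to right; each codeword is recognised as soon as it completes (prefix code):
  00→d | 00→d | 010→c | 011→b | 1→a | 1→a | 010→c
Decoded message: ddcbaac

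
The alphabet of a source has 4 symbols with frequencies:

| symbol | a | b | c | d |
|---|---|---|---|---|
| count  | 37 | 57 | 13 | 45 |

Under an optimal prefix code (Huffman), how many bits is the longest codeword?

3

Merge the two lowest-weight nodes at each step:
merge c(13) and a(37): 50
merge d(45) and 50: 95
merge b(57) and 95: 152
Maximum depth reached is 3.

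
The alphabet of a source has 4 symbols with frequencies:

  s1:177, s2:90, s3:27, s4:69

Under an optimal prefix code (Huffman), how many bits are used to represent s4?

3

Repeatedly merge the two smallest:
merge s3(27) and s4(69): 96
merge s2(90) and 96: 186
merge s1(177) and 186: 363
The subtree containing s4 is merged 3 times, so code length = 3.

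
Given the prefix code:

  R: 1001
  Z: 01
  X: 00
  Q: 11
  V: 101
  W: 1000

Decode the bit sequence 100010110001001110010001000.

Read left to right; each codeword is recognised as soon as it completes (prefix code):
  1000→W | 101→V | 1000→W | 1001→R | 11→Q | 00→X | 1000→W | 1000→W
Decoded message: WVWRQXWW

WVWRQXWW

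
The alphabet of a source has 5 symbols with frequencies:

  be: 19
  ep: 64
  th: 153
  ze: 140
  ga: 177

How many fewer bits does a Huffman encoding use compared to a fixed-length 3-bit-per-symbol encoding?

Fixed-length: 3 bits × 553 symbols = 1659 bits.
Huffman merges:
be(19) + ep(64) → 83
83 + ze(140) → 223
th(153) + ga(177) → 330
223 + 330 → 553
Huffman total = 83 + 223 + 330 + 553 = 1189 bits.
Saving = 1659 − 1189 = 470 bits.

470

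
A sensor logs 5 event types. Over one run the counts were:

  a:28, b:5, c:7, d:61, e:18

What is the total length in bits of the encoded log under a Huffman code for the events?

Merge the two smallest weights repeatedly:
b(5) + c(7) → 12
12 + e(18) → 30
a(28) + 30 → 58
58 + d(61) → 119
Each symbol's bit-cost is frequency × depth; summing gives 219 bits (equivalently 12 + 30 + 58 + 119).

219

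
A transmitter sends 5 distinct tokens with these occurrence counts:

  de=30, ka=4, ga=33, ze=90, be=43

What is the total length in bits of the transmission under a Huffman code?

Build the Huffman tree bottom-up:
combine ka(4), de(30) → 34
combine ga(33), 34 → 67
combine be(43), 67 → 110
combine ze(90), 110 → 200
The encoded length is the sum of every internal node's weight: 34 + 67 + 110 + 200 = 411 bits.

411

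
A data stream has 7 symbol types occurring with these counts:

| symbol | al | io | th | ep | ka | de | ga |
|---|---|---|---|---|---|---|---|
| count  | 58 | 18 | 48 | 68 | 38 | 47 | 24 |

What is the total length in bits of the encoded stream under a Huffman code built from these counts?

Merge the two smallest weights repeatedly:
merge io(18) and ga(24): 42
merge ka(38) and 42: 80
merge de(47) and th(48): 95
merge al(58) and ep(68): 126
merge 80 and 95: 175
merge 126 and 175: 301
The encoded length is the sum of every internal node's weight: 42 + 80 + 95 + 126 + 175 + 301 = 819 bits.

819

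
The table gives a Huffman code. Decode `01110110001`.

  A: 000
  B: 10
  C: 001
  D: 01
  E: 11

DEDBC

Read left to right; each codeword is recognised as soon as it completes (prefix code):
  01→D | 11→E | 01→D | 10→B | 001→C
Decoded message: DEDBC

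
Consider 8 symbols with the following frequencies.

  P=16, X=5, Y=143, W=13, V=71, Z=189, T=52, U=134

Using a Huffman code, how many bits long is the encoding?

Build the Huffman tree bottom-up:
combine X(5), W(13) → 18
combine P(16), 18 → 34
combine 34, T(52) → 86
combine V(71), 86 → 157
combine U(134), Y(143) → 277
combine 157, Z(189) → 346
combine 277, 346 → 623
The encoded length is the sum of every internal node's weight: 18 + 34 + 86 + 157 + 277 + 346 + 623 = 1541 bits.

1541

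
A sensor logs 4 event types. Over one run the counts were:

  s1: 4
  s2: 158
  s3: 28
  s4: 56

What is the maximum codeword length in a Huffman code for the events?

3

Merge the two lowest-weight nodes at each step:
s1(4) + s3(28) → 32
32 + s4(56) → 88
88 + s2(158) → 246
The first pair merged (s1, s3) ends up deepest, at depth 3.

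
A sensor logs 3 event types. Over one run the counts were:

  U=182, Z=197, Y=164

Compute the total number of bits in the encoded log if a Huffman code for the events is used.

Merge the two smallest weights repeatedly:
combine Y(164), U(182) → 346
combine Z(197), 346 → 543
Total encoded bits = sum of merged weights = 346 + 543 = 889.

889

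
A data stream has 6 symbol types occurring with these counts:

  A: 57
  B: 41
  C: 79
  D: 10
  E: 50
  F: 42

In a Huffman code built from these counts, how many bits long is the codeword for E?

Huffman merges, smallest pair first:
D(10) + B(41) → 51
F(42) + E(50) → 92
51 + A(57) → 108
C(79) + 92 → 171
108 + 171 → 279
E's leaf is at depth 3, giving a 3-bit codeword.

3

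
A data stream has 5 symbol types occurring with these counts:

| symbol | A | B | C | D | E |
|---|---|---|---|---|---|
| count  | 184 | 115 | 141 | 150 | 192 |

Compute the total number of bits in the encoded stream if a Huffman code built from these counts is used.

Merge the two smallest weights repeatedly:
combine B(115), C(141) → 256
combine D(150), A(184) → 334
combine E(192), 256 → 448
combine 334, 448 → 782
Each symbol's bit-cost is frequency × depth; summing gives 1820 bits (equivalently 256 + 334 + 448 + 782).

1820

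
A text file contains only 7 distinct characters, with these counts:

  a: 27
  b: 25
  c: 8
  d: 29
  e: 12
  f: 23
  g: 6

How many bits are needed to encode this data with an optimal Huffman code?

Merge the two smallest weights repeatedly:
combine g(6), c(8) → 14
combine e(12), 14 → 26
combine f(23), b(25) → 48
combine 26, a(27) → 53
combine d(29), 48 → 77
combine 53, 77 → 130
Total encoded bits = sum of merged weights = 14 + 26 + 48 + 53 + 77 + 130 = 348.

348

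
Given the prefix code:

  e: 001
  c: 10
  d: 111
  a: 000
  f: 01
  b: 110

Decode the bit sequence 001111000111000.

edada

Read left to right; each codeword is recognised as soon as it completes (prefix code):
  001→e | 111→d | 000→a | 111→d | 000→a
Decoded message: edada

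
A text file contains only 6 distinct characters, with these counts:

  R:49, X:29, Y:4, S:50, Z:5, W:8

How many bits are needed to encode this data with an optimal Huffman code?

312

Build the Huffman tree bottom-up:
combine Y(4), Z(5) → 9
combine W(8), 9 → 17
combine 17, X(29) → 46
combine 46, R(49) → 95
combine S(50), 95 → 145
Total encoded bits = sum of merged weights = 9 + 17 + 46 + 95 + 145 = 312.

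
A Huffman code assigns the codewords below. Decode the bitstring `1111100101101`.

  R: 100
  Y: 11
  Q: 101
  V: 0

YYRQQ

Read left to right; each codeword is recognised as soon as it completes (prefix code):
  11→Y | 11→Y | 100→R | 101→Q | 101→Q
Decoded message: YYRQQ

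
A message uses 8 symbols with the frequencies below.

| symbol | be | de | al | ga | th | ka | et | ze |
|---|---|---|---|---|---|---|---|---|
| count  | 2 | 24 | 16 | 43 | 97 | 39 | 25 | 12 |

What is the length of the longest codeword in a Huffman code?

5

Merge the two lowest-weight nodes at each step:
be(2) + ze(12) → 14
14 + al(16) → 30
de(24) + et(25) → 49
30 + ka(39) → 69
ga(43) + 49 → 92
69 + 92 → 161
th(97) + 161 → 258
The first pair merged (be, ze) ends up deepest, at depth 5.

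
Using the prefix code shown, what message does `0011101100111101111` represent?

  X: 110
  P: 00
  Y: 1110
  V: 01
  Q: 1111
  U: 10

Read left to right; each codeword is recognised as soon as it completes (prefix code):
  00→P | 1110→Y | 110→X | 01→V | 1110→Y | 1111→Q
Decoded message: PYXVYQ

PYXVYQ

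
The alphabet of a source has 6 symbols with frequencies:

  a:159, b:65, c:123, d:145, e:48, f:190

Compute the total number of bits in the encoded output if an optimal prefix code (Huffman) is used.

Build the Huffman tree bottom-up:
merge e(48) and b(65): 113
merge 113 and c(123): 236
merge d(145) and a(159): 304
merge f(190) and 236: 426
merge 304 and 426: 730
Each symbol's bit-cost is frequency × depth; summing gives 1809 bits (equivalently 113 + 236 + 304 + 426 + 730).

1809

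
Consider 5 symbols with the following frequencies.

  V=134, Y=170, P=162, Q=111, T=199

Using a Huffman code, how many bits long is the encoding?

1797

Greedily combine the two least-frequent nodes:
Q(111) + V(134) → 245
P(162) + Y(170) → 332
T(199) + 245 → 444
332 + 444 → 776
The encoded length is the sum of every internal node's weight: 245 + 332 + 444 + 776 = 1797 bits.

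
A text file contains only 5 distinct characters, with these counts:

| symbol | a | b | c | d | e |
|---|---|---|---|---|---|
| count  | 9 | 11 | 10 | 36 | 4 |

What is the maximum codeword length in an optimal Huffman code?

3

Merge the two lowest-weight nodes at each step:
merge e(4) and a(9): 13
merge c(10) and b(11): 21
merge 13 and 21: 34
merge 34 and d(36): 70
The first pair merged (e, a) ends up deepest, at depth 3.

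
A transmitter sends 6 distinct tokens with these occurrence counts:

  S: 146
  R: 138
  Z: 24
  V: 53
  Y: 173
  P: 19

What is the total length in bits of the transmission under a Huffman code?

1245

Merge the two smallest weights repeatedly:
combine P(19), Z(24) → 43
combine 43, V(53) → 96
combine 96, R(138) → 234
combine S(146), Y(173) → 319
combine 234, 319 → 553
Total encoded bits = sum of merged weights = 43 + 96 + 234 + 319 + 553 = 1245.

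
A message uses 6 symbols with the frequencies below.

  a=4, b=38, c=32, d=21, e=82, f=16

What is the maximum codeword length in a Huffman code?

Merge the two lowest-weight nodes at each step:
a(4) + f(16) → 20
20 + d(21) → 41
c(32) + b(38) → 70
41 + 70 → 111
e(82) + 111 → 193
The first pair merged (a, f) ends up deepest, at depth 4.

4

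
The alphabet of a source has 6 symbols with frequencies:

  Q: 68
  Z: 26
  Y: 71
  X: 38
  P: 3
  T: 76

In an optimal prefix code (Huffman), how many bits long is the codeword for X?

Huffman merges, smallest pair first:
P(3) + Z(26) → 29
29 + X(38) → 67
67 + Q(68) → 135
Y(71) + T(76) → 147
135 + 147 → 282
The subtree containing X is merged 3 times, so code length = 3.

3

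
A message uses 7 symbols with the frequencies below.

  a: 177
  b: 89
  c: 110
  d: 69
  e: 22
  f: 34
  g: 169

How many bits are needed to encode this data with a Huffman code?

Build the Huffman tree bottom-up:
e(22) + f(34) → 56
56 + d(69) → 125
b(89) + c(110) → 199
125 + g(169) → 294
a(177) + 199 → 376
294 + 376 → 670
Total encoded bits = sum of merged weights = 56 + 125 + 199 + 294 + 376 + 670 = 1720.

1720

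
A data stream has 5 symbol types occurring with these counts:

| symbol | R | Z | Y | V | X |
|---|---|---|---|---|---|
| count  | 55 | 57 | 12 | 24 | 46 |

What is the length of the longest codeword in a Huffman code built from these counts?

Merge the two lowest-weight nodes at each step:
Y(12) + V(24) → 36
36 + X(46) → 82
R(55) + Z(57) → 112
82 + 112 → 194
The first pair merged (Y, V) ends up deepest, at depth 3.

3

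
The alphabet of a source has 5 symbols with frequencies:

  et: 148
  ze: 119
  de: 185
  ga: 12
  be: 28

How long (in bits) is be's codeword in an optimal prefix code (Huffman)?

Huffman merges, smallest pair first:
ga(12) + be(28) → 40
40 + ze(119) → 159
et(148) + 159 → 307
de(185) + 307 → 492
be sits 4 levels below the root, so its codeword is 4 bits.

4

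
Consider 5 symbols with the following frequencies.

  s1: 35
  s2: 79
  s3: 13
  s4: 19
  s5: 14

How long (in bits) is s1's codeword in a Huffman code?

2

Repeatedly merge the two smallest:
merge s3(13) and s5(14): 27
merge s4(19) and 27: 46
merge s1(35) and 46: 81
merge s2(79) and 81: 160
The subtree containing s1 is merged 2 times, so code length = 2.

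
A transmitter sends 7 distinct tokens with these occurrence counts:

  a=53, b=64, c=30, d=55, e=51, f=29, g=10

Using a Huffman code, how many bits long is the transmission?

796

Merge the two smallest weights repeatedly:
combine g(10), f(29) → 39
combine c(30), 39 → 69
combine e(51), a(53) → 104
combine d(55), b(64) → 119
combine 69, 104 → 173
combine 119, 173 → 292
Each symbol's bit-cost is frequency × depth; summing gives 796 bits (equivalently 39 + 69 + 104 + 119 + 173 + 292).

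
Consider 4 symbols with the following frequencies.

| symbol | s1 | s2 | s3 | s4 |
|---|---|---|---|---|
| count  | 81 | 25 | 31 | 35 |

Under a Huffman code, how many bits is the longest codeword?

3

Merge the two lowest-weight nodes at each step:
s2(25) + s3(31) → 56
s4(35) + 56 → 91
s1(81) + 91 → 172
The rarest symbols sit at the bottom; the longest codeword is 3 bits.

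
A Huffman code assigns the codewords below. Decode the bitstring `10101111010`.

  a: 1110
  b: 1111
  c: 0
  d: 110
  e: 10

eebce

Read left to right; each codeword is recognised as soon as it completes (prefix code):
  10→e | 10→e | 1111→b | 0→c | 10→e
Decoded message: eebce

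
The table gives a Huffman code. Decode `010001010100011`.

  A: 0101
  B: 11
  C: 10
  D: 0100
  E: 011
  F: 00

Read left to right; each codeword is recognised as soon as it completes (prefix code):
  0100→D | 0101→A | 0100→D | 011→E
Decoded message: DADE

DADE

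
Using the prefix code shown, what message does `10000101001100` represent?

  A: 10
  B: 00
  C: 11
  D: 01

ABDDBCB

Read left to right; each codeword is recognised as soon as it completes (prefix code):
  10→A | 00→B | 01→D | 01→D | 00→B | 11→C | 00→B
Decoded message: ABDDBCB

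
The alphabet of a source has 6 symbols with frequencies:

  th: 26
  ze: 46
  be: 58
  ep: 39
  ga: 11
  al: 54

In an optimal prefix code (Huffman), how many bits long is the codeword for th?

4

Huffman merges, smallest pair first:
merge ga(11) and th(26): 37
merge 37 and ep(39): 76
merge ze(46) and al(54): 100
merge be(58) and 76: 134
merge 100 and 134: 234
th sits 4 levels below the root, so its codeword is 4 bits.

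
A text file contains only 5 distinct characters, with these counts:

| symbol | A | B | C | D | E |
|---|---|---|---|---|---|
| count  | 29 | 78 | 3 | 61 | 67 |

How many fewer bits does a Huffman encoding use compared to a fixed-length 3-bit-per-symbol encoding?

Fixed-length: 3 bits × 238 symbols = 714 bits.
Huffman merges:
merge C(3) and A(29): 32
merge 32 and D(61): 93
merge E(67) and B(78): 145
merge 93 and 145: 238
Huffman total = 32 + 93 + 145 + 238 = 508 bits.
Saving = 714 − 508 = 206 bits.

206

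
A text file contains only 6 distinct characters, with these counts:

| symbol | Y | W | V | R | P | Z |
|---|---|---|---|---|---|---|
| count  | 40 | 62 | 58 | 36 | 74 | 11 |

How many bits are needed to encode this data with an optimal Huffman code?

696

Merge the two smallest weights repeatedly:
Z(11) + R(36) → 47
Y(40) + 47 → 87
V(58) + W(62) → 120
P(74) + 87 → 161
120 + 161 → 281
Each symbol's bit-cost is frequency × depth; summing gives 696 bits (equivalently 47 + 87 + 120 + 161 + 281).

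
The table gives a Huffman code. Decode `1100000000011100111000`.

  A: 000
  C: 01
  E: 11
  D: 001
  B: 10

EAAAEBCEA

Read left to right; each codeword is recognised as soon as it completes (prefix code):
  11→E | 000→A | 000→A | 000→A | 11→E | 10→B | 01→C | 11→E | 000→A
Decoded message: EAAAEBCEA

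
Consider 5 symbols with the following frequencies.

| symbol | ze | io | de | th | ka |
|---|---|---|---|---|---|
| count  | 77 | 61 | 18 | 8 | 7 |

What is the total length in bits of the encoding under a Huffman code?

Greedily combine the two least-frequent nodes:
merge ka(7) and th(8): 15
merge 15 and de(18): 33
merge 33 and io(61): 94
merge ze(77) and 94: 171
Total encoded bits = sum of merged weights = 15 + 33 + 94 + 171 = 313.

313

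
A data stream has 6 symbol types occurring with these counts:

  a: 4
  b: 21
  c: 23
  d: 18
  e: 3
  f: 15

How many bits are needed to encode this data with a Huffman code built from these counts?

197

Build the Huffman tree bottom-up:
combine e(3), a(4) → 7
combine 7, f(15) → 22
combine d(18), b(21) → 39
combine 22, c(23) → 45
combine 39, 45 → 84
Total encoded bits = sum of merged weights = 7 + 22 + 39 + 45 + 84 = 197.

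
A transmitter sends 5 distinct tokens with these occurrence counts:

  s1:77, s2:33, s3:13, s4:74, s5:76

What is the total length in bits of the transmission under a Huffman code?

Build the Huffman tree bottom-up:
merge s3(13) and s2(33): 46
merge 46 and s4(74): 120
merge s5(76) and s1(77): 153
merge 120 and 153: 273
Total encoded bits = sum of merged weights = 46 + 120 + 153 + 273 = 592.

592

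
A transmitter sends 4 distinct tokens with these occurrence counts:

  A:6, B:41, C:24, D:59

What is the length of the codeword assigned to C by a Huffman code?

Build the tree from the bottom:
merge A(6) and C(24): 30
merge 30 and B(41): 71
merge D(59) and 71: 130
C sits 3 levels below the root, so its codeword is 3 bits.

3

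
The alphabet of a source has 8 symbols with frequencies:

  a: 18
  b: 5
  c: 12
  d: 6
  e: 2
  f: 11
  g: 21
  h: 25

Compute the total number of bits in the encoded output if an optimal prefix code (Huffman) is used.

Merge the two smallest weights repeatedly:
merge e(2) and b(5): 7
merge d(6) and 7: 13
merge f(11) and c(12): 23
merge 13 and a(18): 31
merge g(21) and 23: 44
merge h(25) and 31: 56
merge 44 and 56: 100
Total encoded bits = sum of merged weights = 7 + 13 + 23 + 31 + 44 + 56 + 100 = 274.

274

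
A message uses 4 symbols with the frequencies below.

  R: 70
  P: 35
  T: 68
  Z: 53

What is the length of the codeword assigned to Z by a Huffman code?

2

Build the tree from the bottom:
combine P(35), Z(53) → 88
combine T(68), R(70) → 138
combine 88, 138 → 226
Z's leaf is at depth 2, giving a 2-bit codeword.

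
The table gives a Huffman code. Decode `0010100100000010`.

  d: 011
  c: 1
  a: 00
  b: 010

acbbaab

Read left to right; each codeword is recognised as soon as it completes (prefix code):
  00→a | 1→c | 010→b | 010→b | 00→a | 00→a | 010→b
Decoded message: acbbaab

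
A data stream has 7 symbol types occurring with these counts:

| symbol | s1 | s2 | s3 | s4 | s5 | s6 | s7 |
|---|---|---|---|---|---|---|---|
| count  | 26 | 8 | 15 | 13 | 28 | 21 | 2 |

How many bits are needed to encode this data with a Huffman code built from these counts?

295

Merge the two smallest weights repeatedly:
s7(2) + s2(8) → 10
10 + s4(13) → 23
s3(15) + s6(21) → 36
23 + s1(26) → 49
s5(28) + 36 → 64
49 + 64 → 113
The encoded length is the sum of every internal node's weight: 10 + 23 + 36 + 49 + 64 + 113 = 295 bits.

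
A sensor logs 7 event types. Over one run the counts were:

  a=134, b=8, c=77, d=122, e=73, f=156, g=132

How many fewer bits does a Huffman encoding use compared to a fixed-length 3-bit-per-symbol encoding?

209

Fixed-length: 3 bits × 702 symbols = 2106 bits.
Huffman merges:
merge b(8) and e(73): 81
merge c(77) and 81: 158
merge d(122) and g(132): 254
merge a(134) and f(156): 290
merge 158 and 254: 412
merge 290 and 412: 702
Huffman total = 81 + 158 + 254 + 290 + 412 + 702 = 1897 bits.
Saving = 2106 − 1897 = 209 bits.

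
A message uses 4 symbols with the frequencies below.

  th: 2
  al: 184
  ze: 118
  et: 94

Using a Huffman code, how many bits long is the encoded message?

Merge the two smallest weights repeatedly:
combine th(2), et(94) → 96
combine 96, ze(118) → 214
combine al(184), 214 → 398
The encoded length is the sum of every internal node's weight: 96 + 214 + 398 = 708 bits.

708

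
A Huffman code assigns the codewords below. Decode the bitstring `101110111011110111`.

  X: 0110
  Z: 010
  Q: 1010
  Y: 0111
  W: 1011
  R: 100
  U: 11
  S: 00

WWWUY

Read left to right; each codeword is recognised as soon as it completes (prefix code):
  1011→W | 1011→W | 1011→W | 11→U | 0111→Y
Decoded message: WWWUY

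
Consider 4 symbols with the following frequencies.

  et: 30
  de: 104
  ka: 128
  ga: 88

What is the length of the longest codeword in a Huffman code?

Merge the two lowest-weight nodes at each step:
merge et(30) and ga(88): 118
merge de(104) and 118: 222
merge ka(128) and 222: 350
Maximum depth reached is 3.

3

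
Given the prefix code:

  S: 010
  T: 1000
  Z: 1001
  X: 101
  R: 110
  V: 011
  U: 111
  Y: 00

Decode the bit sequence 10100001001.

XYYZ

Read left to right; each codeword is recognised as soon as it completes (prefix code):
  101→X | 00→Y | 00→Y | 1001→Z
Decoded message: XYYZ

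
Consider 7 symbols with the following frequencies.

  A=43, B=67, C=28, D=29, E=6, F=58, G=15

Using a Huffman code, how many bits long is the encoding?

634

Greedily combine the two least-frequent nodes:
E(6) + G(15) → 21
21 + C(28) → 49
D(29) + A(43) → 72
49 + F(58) → 107
B(67) + 72 → 139
107 + 139 → 246
Total encoded bits = sum of merged weights = 21 + 49 + 72 + 107 + 139 + 246 = 634.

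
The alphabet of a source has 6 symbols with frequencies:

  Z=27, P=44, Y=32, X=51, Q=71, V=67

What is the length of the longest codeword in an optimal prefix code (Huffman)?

Merge the two lowest-weight nodes at each step:
merge Z(27) and Y(32): 59
merge P(44) and X(51): 95
merge 59 and V(67): 126
merge Q(71) and 95: 166
merge 126 and 166: 292
The rarest symbols sit at the bottom; the longest codeword is 3 bits.

3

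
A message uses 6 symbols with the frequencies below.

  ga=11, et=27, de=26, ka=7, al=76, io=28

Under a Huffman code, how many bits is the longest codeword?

4

Merge the two lowest-weight nodes at each step:
combine ka(7), ga(11) → 18
combine 18, de(26) → 44
combine et(27), io(28) → 55
combine 44, 55 → 99
combine al(76), 99 → 175
The first pair merged (ka, ga) ends up deepest, at depth 4.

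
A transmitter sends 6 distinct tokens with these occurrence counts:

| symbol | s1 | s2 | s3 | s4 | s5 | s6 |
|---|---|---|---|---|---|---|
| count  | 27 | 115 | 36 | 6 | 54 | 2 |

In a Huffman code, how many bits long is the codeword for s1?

Huffman merges, smallest pair first:
s6(2) + s4(6) → 8
8 + s1(27) → 35
35 + s3(36) → 71
s5(54) + 71 → 125
s2(115) + 125 → 240
The subtree containing s1 is merged 4 times, so code length = 4.

4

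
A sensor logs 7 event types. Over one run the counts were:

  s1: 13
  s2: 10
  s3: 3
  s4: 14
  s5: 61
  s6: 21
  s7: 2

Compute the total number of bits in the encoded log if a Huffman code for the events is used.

Merge the two smallest weights repeatedly:
merge s7(2) and s3(3): 5
merge 5 and s2(10): 15
merge s1(13) and s4(14): 27
merge 15 and s6(21): 36
merge 27 and 36: 63
merge s5(61) and 63: 124
The encoded length is the sum of every internal node's weight: 5 + 15 + 27 + 36 + 63 + 124 = 270 bits.

270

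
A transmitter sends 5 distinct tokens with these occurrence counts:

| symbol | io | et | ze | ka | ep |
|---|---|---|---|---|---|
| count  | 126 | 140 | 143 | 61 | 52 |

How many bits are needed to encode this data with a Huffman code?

1157

Merge the two smallest weights repeatedly:
ep(52) + ka(61) → 113
113 + io(126) → 239
et(140) + ze(143) → 283
239 + 283 → 522
Each symbol's bit-cost is frequency × depth; summing gives 1157 bits (equivalently 113 + 239 + 283 + 522).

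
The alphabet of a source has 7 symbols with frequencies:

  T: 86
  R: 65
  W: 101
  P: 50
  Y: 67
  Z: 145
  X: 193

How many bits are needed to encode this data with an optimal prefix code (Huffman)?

Build the Huffman tree bottom-up:
merge P(50) and R(65): 115
merge Y(67) and T(86): 153
merge W(101) and 115: 216
merge Z(145) and 153: 298
merge X(193) and 216: 409
merge 298 and 409: 707
The encoded length is the sum of every internal node's weight: 115 + 153 + 216 + 298 + 409 + 707 = 1898 bits.

1898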